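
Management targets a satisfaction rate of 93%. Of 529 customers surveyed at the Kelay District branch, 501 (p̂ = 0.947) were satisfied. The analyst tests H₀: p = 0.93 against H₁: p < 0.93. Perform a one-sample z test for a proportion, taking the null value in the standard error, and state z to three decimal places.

z = 1.539

p̂ = 501/529 = 0.94707.
Under H₀, SE = √(0.93·0.07/529) = √(0.000123062) = 0.01109.
z = (0.94707 − 0.93)/0.01109 = 0.01707/0.01109 = 1.539.
p-value = P(Z < 1.539) ≈ 0.9381.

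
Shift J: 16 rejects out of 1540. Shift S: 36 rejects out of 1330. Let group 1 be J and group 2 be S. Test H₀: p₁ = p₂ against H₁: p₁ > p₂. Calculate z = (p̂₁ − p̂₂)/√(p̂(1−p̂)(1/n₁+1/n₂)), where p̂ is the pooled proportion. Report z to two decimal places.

z = -3.34

p̂₁ = 16/1540 ≈ 0.0104, p̂₂ = 36/1330 ≈ 0.0271.
Pooled p̂ = (16+36)/(1540+1330) = 52/2870 = 0.0181.
SE = √(0.0177902 × 0.00140123) = 0.0050.
z = (0.0104 − 0.0271)/0.0050 = -0.0167/0.0050 = -3.34.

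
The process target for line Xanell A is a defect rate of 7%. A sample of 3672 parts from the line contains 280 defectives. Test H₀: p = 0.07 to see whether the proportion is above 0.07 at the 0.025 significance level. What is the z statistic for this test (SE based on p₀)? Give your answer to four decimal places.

p̂ = 280/3672 = 0.0762527.
Standard error under H₀: √(0.07×0.93/3672) = 0.0042106.
z = (0.0762527 − 0.07)/0.0042106 = 0.0062527/0.0042106 = 1.4850.
p-value = P(Z > 1.485) ≈ 0.0688; since p > α = 0.025, fail to reject H₀.

z = 1.4850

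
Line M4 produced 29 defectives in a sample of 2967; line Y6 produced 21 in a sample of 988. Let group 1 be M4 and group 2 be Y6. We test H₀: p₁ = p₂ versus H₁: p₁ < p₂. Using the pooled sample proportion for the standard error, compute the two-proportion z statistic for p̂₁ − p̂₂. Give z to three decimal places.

z = -2.798

p̂₁ = 29/2967 ≈ 0.009774, p̂₂ = 21/988 ≈ 0.021255.
Pooled p̂ = (29+21)/(2967+988) = 50/3955 = 0.012642.
SE = √(p̂(1−p̂)(1/n₁+1/n₂)) = √(0.012642·0.987358·0.00134919) = √(1.68411e-05) = 0.004104.
z = (0.009774 − 0.021255)/0.004104 = -0.011481/0.004104 = -2.798.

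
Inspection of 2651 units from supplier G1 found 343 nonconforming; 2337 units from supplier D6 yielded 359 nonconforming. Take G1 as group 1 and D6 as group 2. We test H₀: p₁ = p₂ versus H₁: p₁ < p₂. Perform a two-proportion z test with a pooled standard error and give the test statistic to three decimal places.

z = -2.456

p̂₁ = 343/2651 = 0.129385, p̂₂ = 359/2337 = 0.153616.
Pooled p̂ = (343+359)/(2651+2337) = 702/4988 = 0.140738.
SE = √(0.120931 × 0.000805115) = 0.009867.
z = (0.129385 − 0.153616)/0.009867 = -0.024231/0.009867 = -2.456.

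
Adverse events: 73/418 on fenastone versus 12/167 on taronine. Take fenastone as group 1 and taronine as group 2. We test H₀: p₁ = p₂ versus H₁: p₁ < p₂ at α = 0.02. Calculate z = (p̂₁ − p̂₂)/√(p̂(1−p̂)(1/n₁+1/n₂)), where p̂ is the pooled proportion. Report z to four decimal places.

z = 3.1861

p̂₁ = 73/418 ≈ 0.174641, p̂₂ = 12/167 ≈ 0.071856.
Pooled p̂ = (73+12)/(418+167) = 85/585 = 0.145299.
SE = √(0.124187 × 0.00838037) = 0.032260.
z = (0.174641 − 0.071856)/0.032260 = 0.102785/0.032260 = 3.1861.
p-value = P(Z < 3.186) ≈ 0.9993. With α = 0.02, fail to reject H₀.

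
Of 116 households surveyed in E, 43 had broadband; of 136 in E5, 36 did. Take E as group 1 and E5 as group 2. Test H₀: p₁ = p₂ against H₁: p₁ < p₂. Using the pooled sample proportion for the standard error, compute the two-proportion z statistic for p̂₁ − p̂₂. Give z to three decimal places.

z = 1.808

p̂₁ = 43/116 ≈ 0.37069, p̂₂ = 36/136 ≈ 0.26471.
Pooled p̂ = (43+36)/(116+136) = 79/252 = 0.31349.
SE = √(p̂(1−p̂)(1/n₁+1/n₂)) = √(0.31349·0.68651·0.0159736) = √(0.00343776) = 0.05863.
z = (0.37069 − 0.26471)/0.05863 = 0.10598/0.05863 = 1.808.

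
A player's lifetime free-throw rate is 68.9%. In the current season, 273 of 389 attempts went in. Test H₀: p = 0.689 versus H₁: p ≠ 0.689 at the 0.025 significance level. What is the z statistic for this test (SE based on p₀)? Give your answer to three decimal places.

z = 0.545

p̂ = 273/389 ≈ 0.70180.
Standard error under H₀: √(0.689×0.311/389) = 0.02347.
z = (0.70180 − 0.689)/0.02347 = 0.01280/0.02347 = 0.545.
Two-sided p-value ≈ 2·Φ(−0.545) = 0.5855; since p > α = 0.025, fail to reject H₀.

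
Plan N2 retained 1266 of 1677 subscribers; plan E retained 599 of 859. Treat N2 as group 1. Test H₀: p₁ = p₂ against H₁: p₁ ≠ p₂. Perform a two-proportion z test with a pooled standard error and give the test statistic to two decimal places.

z = 3.11

p̂₁ = 1266/1677 = 0.7549, p̂₂ = 599/859 = 0.6973.
Pooled p̂ = (1266+599)/(1677+859) = 1865/2536 = 0.7354.
SE = √(0.194582 × 0.00176045) = 0.0185.
z = (0.7549 − 0.6973)/0.0185 = 0.0576/0.0185 = 3.11.
Two-sided p-value ≈ 2·Φ(−3.112) = 0.0019.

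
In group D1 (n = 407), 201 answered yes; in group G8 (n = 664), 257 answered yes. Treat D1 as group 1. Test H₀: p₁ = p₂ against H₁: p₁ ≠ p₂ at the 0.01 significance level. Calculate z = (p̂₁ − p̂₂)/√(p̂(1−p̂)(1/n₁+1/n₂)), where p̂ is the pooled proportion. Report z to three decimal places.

p̂₁ = 201/407 = 0.493857, p̂₂ = 257/664 = 0.387048.
Pooled p̂ = (201+257)/(407+664) = 458/1071 = 0.427638.
SE = √(p̂(1−p̂)(1/n₁+1/n₂)) = √(0.427638·0.572362·0.00396303) = √(0.000970005) = 0.031145.
z = (0.493857 − 0.387048)/0.031145 = 0.106809/0.031145 = 3.429.
p-value = 2·P(Z > 3.429) ≈ 0.0006; since p < α = 0.01, reject H₀.

z = 3.429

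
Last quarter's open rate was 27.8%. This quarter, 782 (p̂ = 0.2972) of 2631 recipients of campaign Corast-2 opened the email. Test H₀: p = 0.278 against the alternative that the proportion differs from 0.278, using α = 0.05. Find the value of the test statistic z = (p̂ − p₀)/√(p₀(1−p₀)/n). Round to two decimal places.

p̂ = 782/2631 ≈ 0.29723.
SE = √(p₀(1−p₀)/n) = √(0.20072/2631) = 0.00873.
z = (0.29723 − 0.278)/0.00873 = 0.01923/0.00873 = 2.20.
p-value = 2·P(Z > 2.201) ≈ 0.0277; since p < α = 0.05, reject H₀.

z = 2.20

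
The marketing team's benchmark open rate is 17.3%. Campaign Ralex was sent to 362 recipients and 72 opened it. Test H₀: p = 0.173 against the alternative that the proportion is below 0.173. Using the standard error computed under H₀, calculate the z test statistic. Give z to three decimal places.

p̂ = 72/362 = 0.19890.
SE = √(p₀(1−p₀)/n) = √(0.14307/362) = 0.01988.
z = (0.19890 − 0.173)/0.01988 = 0.02590/0.01988 = 1.303.

z = 1.303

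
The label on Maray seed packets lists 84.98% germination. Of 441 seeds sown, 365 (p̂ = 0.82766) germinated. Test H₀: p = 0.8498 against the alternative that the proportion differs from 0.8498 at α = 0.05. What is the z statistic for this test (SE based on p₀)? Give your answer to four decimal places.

p̂ = 365/441 = 0.827664.
Under H₀, SE = √(0.8498·0.1502/441) = √(0.000289433) = 0.017013.
z = (0.827664 − 0.8498)/0.017013 = -0.022136/0.017013 = -1.3011.
p-value = 2·P(Z > 1.301) ≈ 0.1932. With α = 0.05, fail to reject H₀.

z = -1.3011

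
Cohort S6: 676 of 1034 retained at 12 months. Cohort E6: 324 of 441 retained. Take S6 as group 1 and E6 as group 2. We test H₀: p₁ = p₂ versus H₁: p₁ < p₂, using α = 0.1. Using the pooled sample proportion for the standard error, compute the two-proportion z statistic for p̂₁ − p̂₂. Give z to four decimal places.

z = -3.0451

p̂₁ = 676/1034 = 0.6537718, p̂₂ = 324/441 = 0.7346939.
Pooled p̂ = (676+324)/(1034+441) = 1000/1475 = 0.6779661.
SE = √(0.218328 × 0.00323469) = 0.0265749.
z = (0.6537718 − 0.7346939)/0.0265749 = -0.0809221/0.0265749 = -3.0451.
p-value = P(Z < -3.045) ≈ 0.0012; since p < α = 0.1, reject H₀.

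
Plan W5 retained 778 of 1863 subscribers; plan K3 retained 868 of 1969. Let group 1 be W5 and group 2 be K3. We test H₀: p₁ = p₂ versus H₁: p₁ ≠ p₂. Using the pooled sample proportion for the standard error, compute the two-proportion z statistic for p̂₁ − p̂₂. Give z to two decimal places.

z = -1.45

p̂₁ = 778/1863 ≈ 0.4176, p̂₂ = 868/1969 ≈ 0.4408.
Pooled p̂ = (778+868)/(1863+1969) = 1646/3832 = 0.4295.
SE = √(p̂(1−p̂)(1/n₁+1/n₂)) = √(0.4295·0.5705·0.00104464) = √(0.000255974) = 0.0160.
z = (0.4176 − 0.4408)/0.0160 = -0.0232/0.0160 = -1.45.
Two-sided p-value ≈ 2·Φ(−1.452) = 0.1466.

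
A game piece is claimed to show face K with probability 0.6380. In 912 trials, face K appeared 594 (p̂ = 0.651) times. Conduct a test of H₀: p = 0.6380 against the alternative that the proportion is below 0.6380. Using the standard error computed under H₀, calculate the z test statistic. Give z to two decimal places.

z = 0.84

p̂ = 594/912 ≈ 0.6513.
SE = √(p₀(1−p₀)/n) = √(0.23096/912) = 0.0159.
z = (0.6513 − 0.638)/0.0159 = 0.0133/0.0159 = 0.84.
p-value = P(Z < 0.837) ≈ 0.7986.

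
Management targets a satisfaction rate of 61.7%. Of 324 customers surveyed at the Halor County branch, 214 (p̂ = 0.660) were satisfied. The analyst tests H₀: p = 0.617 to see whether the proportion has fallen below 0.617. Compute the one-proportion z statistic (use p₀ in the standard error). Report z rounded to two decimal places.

z = 1.61

p̂ = 214/324 ≈ 0.6605.
SE = √(p₀(1−p₀)/n) = √(0.23631/324) = 0.0270.
z = (0.6605 − 0.617)/0.0270 = 0.0435/0.0270 = 1.61.
p-value = P(Z < 1.610) ≈ 0.9464.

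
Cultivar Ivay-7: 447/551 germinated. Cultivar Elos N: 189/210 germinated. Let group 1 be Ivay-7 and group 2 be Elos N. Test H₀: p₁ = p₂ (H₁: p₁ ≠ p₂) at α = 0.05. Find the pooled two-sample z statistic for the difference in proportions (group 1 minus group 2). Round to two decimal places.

p̂₁ = 447/551 = 0.81125, p̂₂ = 189/210 = 0.90000.
Pooled p̂ = (447+189)/(551+210) = 636/761 = 0.83574.
SE = √(0.137277 × 0.00657679) = 0.03005.
z = (0.81125 − 0.90000)/0.03005 = -0.08875/0.03005 = -2.95.
p-value = 2·P(Z > 2.954) ≈ 0.0031. With α = 0.05, reject H₀.

z = -2.95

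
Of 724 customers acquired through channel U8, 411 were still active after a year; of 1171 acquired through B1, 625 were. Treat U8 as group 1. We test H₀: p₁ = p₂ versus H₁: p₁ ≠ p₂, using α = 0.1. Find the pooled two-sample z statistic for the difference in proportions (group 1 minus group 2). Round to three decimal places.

z = 1.442

p̂₁ = 411/724 = 0.56768, p̂₂ = 625/1171 = 0.53373.
Pooled p̂ = (411+625)/(724+1171) = 1036/1895 = 0.54670.
SE = √(0.247819 × 0.00223519) = 0.02354.
z = (0.56768 − 0.53373)/0.02354 = 0.03395/0.02354 = 1.442.
p-value = 2·P(Z > 1.442) ≈ 0.1492, so at α = 0.1 we fail to reject H₀.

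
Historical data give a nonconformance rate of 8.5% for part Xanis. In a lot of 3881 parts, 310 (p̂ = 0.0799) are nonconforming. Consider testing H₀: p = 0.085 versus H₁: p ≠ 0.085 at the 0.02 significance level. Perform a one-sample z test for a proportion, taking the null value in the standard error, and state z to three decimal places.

p̂ = 310/3881 ≈ 0.079876.
Standard error under H₀: √(0.085×0.915/3881) = 0.004477.
z = (0.079876 − 0.085)/0.004477 = -0.005124/0.004477 = -1.145.
Two-sided p-value ≈ 2·Φ(−1.145) = 0.2524. With α = 0.02, fail to reject H₀.

z = -1.145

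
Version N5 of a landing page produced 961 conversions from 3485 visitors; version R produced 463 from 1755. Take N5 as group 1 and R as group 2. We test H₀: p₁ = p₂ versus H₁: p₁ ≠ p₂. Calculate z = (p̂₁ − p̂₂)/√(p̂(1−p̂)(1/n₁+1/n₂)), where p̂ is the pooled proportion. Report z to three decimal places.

p̂₁ = 961/3485 = 0.275753, p̂₂ = 463/1755 = 0.263818.
Pooled p̂ = (961+463)/(3485+1755) = 1424/5240 = 0.271756.
SE = √(0.197905 × 0.000856745) = 0.013021.
z = (0.275753 − 0.263818)/0.013021 = 0.011935/0.013021 = 0.917.
p-value = 2·P(Z > 0.917) ≈ 0.3593.

z = 0.917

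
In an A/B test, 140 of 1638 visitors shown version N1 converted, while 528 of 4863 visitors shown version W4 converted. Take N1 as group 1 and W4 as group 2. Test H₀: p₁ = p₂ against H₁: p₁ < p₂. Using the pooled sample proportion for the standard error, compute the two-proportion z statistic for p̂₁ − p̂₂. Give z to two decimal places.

z = -2.66

p̂₁ = 140/1638 ≈ 0.0855, p̂₂ = 528/4863 ≈ 0.1086.
Pooled p̂ = (140+528)/(1638+4863) = 668/6501 = 0.1028.
SE = √(0.0921952 × 0.000816135) = 0.0087.
z = (0.0855 − 0.1086)/0.0087 = -0.0231/0.0087 = -2.66.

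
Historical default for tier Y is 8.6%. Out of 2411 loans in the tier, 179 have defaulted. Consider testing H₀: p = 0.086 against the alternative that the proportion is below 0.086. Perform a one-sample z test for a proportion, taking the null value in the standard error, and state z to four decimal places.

p̂ = 179/2411 = 0.0742431.
SE = √(p₀(1−p₀)/n) = √(0.078604/2411) = 0.0057098.
z = (0.0742431 − 0.086)/0.0057098 = -0.0117569/0.0057098 = -2.0591.
p-value = P(Z < -2.059) ≈ 0.0197.

z = -2.0591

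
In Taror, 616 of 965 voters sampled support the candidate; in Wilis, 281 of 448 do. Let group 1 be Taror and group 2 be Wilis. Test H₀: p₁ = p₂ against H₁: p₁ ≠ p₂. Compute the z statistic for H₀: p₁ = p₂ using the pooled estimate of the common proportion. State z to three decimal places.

z = 0.404

p̂₁ = 616/965 ≈ 0.63834, p̂₂ = 281/448 ≈ 0.62723.
Pooled p̂ = (616+281)/(965+448) = 897/1413 = 0.63482.
SE = √(p̂(1−p̂)(1/n₁+1/n₂)) = √(0.63482·0.36518·0.00326841) = √(0.000757695) = 0.02753.
z = (0.63834 − 0.62723)/0.02753 = 0.01111/0.02753 = 0.404.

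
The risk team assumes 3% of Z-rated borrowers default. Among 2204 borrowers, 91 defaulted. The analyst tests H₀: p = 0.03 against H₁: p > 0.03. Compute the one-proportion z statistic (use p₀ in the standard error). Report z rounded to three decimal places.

z = 3.107

p̂ = 91/2204 = 0.0412886.
Under H₀, SE = √(0.03·0.97/2204) = √(1.32033e-05) = 0.0036336.
z = (0.0412886 − 0.03)/0.0036336 = 0.0112886/0.0036336 = 3.107.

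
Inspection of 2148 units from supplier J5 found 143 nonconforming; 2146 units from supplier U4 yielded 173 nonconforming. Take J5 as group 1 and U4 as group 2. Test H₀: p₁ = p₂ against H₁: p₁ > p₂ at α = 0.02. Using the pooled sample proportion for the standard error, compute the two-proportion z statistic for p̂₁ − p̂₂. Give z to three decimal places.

z = -1.762

p̂₁ = 143/2148 ≈ 0.066574, p̂₂ = 173/2146 ≈ 0.080615.
Pooled p̂ = (143+173)/(2148+2146) = 316/4294 = 0.073591.
SE = √(0.0681754 × 0.000931533) = 0.007969.
z = (0.066574 − 0.080615)/0.007969 = -0.014041/0.007969 = -1.762.
p-value = P(Z > -1.762) ≈ 0.9610; since p > α = 0.02, fail to reject H₀.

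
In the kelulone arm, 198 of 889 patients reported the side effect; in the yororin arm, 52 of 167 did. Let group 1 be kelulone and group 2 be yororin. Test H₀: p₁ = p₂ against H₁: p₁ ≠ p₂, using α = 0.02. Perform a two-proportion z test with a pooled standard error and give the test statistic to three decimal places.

p̂₁ = 198/889 ≈ 0.22272, p̂₂ = 52/167 ≈ 0.31138.
Pooled p̂ = (198+52)/(889+167) = 250/1056 = 0.23674.
SE = √(p̂(1−p̂)(1/n₁+1/n₂)) = √(0.23674·0.76326·0.00711288) = √(0.00128527) = 0.03585.
z = (0.22272 − 0.31138)/0.03585 = -0.08866/0.03585 = -2.473.
Two-sided p-value ≈ 2·Φ(−2.473) = 0.0134; since p < α = 0.02, reject H₀.

z = -2.473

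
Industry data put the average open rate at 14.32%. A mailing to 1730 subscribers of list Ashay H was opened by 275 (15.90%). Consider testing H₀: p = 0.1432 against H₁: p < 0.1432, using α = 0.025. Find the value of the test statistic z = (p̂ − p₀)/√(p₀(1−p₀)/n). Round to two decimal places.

z = 1.87

p̂ = 275/1730 = 0.15896.
Standard error under H₀: √(0.1432×0.8568/1730) = 0.00842.
z = (0.15896 − 0.1432)/0.00842 = 0.01576/0.00842 = 1.87.
p-value = P(Z < 1.871) ≈ 0.9694. With α = 0.025, fail to reject H₀.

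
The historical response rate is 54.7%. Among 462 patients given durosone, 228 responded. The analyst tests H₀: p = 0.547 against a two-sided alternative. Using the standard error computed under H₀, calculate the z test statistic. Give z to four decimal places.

z = -2.3098

p̂ = 228/462 ≈ 0.4935065.
Standard error under H₀: √(0.547×0.453/462) = 0.0231591.
z = (0.4935065 − 0.547)/0.0231591 = -0.0534935/0.0231591 = -2.3098.
Two-sided p-value ≈ 2·Φ(−2.310) = 0.0209.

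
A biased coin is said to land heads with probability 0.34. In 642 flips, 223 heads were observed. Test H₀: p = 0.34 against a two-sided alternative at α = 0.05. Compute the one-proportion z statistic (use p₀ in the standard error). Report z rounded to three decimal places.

z = 0.393

p̂ = 223/642 = 0.34735.
Standard error under H₀: √(0.34×0.66/642) = 0.01870.
z = (0.34735 − 0.34)/0.01870 = 0.00735/0.01870 = 0.393.
Two-sided p-value ≈ 2·Φ(−0.393) = 0.6941. With α = 0.05, fail to reject H₀.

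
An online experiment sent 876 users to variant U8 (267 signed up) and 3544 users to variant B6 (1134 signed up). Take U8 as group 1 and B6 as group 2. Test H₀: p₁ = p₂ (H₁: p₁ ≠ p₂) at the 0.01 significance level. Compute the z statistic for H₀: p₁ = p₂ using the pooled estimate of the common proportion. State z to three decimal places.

z = -0.865

p̂₁ = 267/876 = 0.30479, p̂₂ = 1134/3544 = 0.31998.
Pooled p̂ = (267+1134)/(876+3544) = 1401/4420 = 0.31697.
SE = √(p̂(1−p̂)(1/n₁+1/n₂)) = √(0.31697·0.68303·0.00142372) = √(0.000308234) = 0.01756.
z = (0.30479 − 0.31998)/0.01756 = -0.01519/0.01756 = -0.865.
Two-sided p-value ≈ 2·Φ(−0.865) = 0.3872. With α = 0.01, fail to reject H₀.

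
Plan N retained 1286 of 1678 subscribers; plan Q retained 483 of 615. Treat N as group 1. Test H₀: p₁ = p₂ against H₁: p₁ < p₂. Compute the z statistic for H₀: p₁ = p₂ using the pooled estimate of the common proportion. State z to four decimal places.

z = -0.9588

p̂₁ = 1286/1678 ≈ 0.766389, p̂₂ = 483/615 ≈ 0.785366.
Pooled p̂ = (1286+483)/(1678+615) = 1769/2293 = 0.771478.
SE = √(0.176299 × 0.00222196) = 0.019792.
z = (0.766389 − 0.785366)/0.019792 = -0.018977/0.019792 = -0.9588.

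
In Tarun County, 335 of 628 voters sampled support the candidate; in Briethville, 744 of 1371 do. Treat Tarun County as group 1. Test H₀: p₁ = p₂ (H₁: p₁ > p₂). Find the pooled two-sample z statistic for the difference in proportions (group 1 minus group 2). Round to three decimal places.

z = -0.384

p̂₁ = 335/628 = 0.53344, p̂₂ = 744/1371 = 0.54267.
Pooled p̂ = (335+744)/(628+1371) = 1079/1999 = 0.53977.
SE = √(p̂(1−p̂)(1/n₁+1/n₂)) = √(0.53977·0.46023·0.00232175) = √(0.000576766) = 0.02402.
z = (0.53344 − 0.54267)/0.02402 = -0.00923/0.02402 = -0.384.
p-value = P(Z > -0.384) ≈ 0.6496.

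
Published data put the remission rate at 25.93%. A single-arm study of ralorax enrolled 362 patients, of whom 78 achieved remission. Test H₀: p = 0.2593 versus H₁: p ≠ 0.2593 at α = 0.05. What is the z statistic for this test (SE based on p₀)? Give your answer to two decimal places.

p̂ = 78/362 ≈ 0.2155.
Under H₀, SE = √(0.2593·0.7407/362) = √(0.000530562) = 0.0230.
z = (0.2155 − 0.2593)/0.0230 = -0.0438/0.0230 = -1.90.
Two-sided p-value ≈ 2·Φ(−1.903) = 0.0571, so at α = 0.05 we fail to reject H₀.

z = -1.90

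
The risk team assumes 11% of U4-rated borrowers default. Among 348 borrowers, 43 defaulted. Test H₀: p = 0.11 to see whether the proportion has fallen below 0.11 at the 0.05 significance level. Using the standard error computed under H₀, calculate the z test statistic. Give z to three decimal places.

p̂ = 43/348 ≈ 0.12356.
SE = √(p₀(1−p₀)/n) = √(0.0979/348) = 0.01677.
z = (0.12356 − 0.11)/0.01677 = 0.01356/0.01677 = 0.809.
p-value = P(Z < 0.809) ≈ 0.7906, so at α = 0.05 we fail to reject H₀.

z = 0.809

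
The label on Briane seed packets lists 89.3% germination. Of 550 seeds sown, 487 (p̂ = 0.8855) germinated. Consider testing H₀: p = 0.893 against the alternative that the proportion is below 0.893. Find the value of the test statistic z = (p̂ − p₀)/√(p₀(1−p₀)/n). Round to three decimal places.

z = -0.572

p̂ = 487/550 = 0.885455.
Under H₀, SE = √(0.893·0.107/550) = √(0.000173729) = 0.013181.
z = (0.885455 − 0.893)/0.013181 = -0.007545/0.013181 = -0.572.
p-value = P(Z < -0.572) ≈ 0.2835.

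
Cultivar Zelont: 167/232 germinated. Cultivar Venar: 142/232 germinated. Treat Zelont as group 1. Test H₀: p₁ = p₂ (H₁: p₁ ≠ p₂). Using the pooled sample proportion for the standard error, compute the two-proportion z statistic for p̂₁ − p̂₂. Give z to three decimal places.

p̂₁ = 167/232 ≈ 0.71983, p̂₂ = 142/232 ≈ 0.61207.
Pooled p̂ = (167+142)/(232+232) = 309/464 = 0.66595.
SE = √(0.222461 × 0.00862069) = 0.04379.
z = (0.71983 − 0.61207)/0.04379 = 0.10776/0.04379 = 2.461.

z = 2.461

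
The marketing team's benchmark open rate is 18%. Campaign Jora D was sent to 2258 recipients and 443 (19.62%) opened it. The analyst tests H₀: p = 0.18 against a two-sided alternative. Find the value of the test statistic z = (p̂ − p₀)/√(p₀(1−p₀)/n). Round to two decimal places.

p̂ = 443/2258 ≈ 0.1962.
Under H₀, SE = √(0.18·0.82/2258) = √(6.53676e-05) = 0.0081.
z = (0.1962 − 0.18)/0.0081 = 0.0162/0.0081 = 2.00.

z = 2.00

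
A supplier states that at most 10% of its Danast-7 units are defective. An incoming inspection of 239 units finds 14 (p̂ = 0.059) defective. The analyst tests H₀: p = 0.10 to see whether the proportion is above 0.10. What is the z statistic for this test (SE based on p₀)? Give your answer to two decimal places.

z = -2.13

p̂ = 14/239 = 0.0586.
SE = √(p₀(1−p₀)/n) = √(0.09/239) = 0.0194.
z = (0.0586 − 0.1)/0.0194 = -0.0414/0.0194 = -2.13.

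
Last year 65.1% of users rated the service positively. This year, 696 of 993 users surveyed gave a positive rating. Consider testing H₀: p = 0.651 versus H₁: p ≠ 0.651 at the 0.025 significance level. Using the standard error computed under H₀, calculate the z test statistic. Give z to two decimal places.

z = 3.30

p̂ = 696/993 ≈ 0.7009.
SE = √(p₀(1−p₀)/n) = √(0.2272/993) = 0.0151.
z = (0.7009 − 0.651)/0.0151 = 0.0499/0.0151 = 3.30.
p-value = 2·P(Z > 3.299) ≈ 0.0010. With α = 0.025, reject H₀.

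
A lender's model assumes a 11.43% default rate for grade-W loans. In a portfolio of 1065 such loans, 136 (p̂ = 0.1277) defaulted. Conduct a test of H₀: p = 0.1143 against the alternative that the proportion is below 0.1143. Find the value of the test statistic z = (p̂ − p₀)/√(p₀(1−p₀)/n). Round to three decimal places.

p̂ = 136/1065 = 0.12770.
Standard error under H₀: √(0.1143×0.8857/1065) = 0.00975.
z = (0.12770 − 0.1143)/0.00975 = 0.01340/0.00975 = 1.374.

z = 1.374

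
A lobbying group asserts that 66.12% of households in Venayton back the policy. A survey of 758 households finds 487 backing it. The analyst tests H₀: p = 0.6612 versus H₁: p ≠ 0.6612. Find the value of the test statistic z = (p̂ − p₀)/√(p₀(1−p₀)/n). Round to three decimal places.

z = -1.089

p̂ = 487/758 = 0.64248.
SE = √(p₀(1−p₀)/n) = √(0.22401/758) = 0.01719.
z = (0.64248 − 0.6612)/0.01719 = -0.01872/0.01719 = -1.089.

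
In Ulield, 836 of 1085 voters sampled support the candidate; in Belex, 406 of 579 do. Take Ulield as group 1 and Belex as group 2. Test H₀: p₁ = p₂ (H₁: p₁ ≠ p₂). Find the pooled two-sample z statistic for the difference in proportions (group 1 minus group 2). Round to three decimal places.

z = 3.095

p̂₁ = 836/1085 = 0.77051, p̂₂ = 406/579 = 0.70121.
Pooled p̂ = (836+406)/(1085+579) = 1242/1664 = 0.74639.
SE = √(p̂(1−p̂)(1/n₁+1/n₂)) = √(0.74639·0.25361·0.00264877) = √(0.000501386) = 0.02239.
z = (0.77051 − 0.70121)/0.02239 = 0.06930/0.02239 = 3.095.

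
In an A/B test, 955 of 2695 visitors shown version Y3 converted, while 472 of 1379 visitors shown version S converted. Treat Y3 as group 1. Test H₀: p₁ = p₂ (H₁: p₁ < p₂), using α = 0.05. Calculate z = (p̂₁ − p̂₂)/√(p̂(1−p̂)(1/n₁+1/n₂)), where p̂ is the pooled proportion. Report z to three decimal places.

p̂₁ = 955/2695 ≈ 0.35436, p̂₂ = 472/1379 ≈ 0.34228.
Pooled p̂ = (955+472)/(2695+1379) = 1427/4074 = 0.35027.
SE = √(0.227581 × 0.00109622) = 0.01579.
z = (0.35436 − 0.34228)/0.01579 = 0.01208/0.01579 = 0.765.
p-value = P(Z < 0.765) ≈ 0.7779, so at α = 0.05 we fail to reject H₀.

z = 0.765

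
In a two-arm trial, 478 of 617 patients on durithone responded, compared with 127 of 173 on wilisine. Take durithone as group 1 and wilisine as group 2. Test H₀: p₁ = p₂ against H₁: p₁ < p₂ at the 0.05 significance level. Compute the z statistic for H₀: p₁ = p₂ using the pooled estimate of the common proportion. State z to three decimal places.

p̂₁ = 478/617 ≈ 0.77472, p̂₂ = 127/173 ≈ 0.73410.
Pooled p̂ = (478+127)/(617+173) = 605/790 = 0.76582.
SE = √(0.179338 × 0.00740109) = 0.03643.
z = (0.77472 − 0.73410)/0.03643 = 0.04062/0.03643 = 1.115.
p-value = P(Z < 1.115) ≈ 0.8675. With α = 0.05, fail to reject H₀.

z = 1.115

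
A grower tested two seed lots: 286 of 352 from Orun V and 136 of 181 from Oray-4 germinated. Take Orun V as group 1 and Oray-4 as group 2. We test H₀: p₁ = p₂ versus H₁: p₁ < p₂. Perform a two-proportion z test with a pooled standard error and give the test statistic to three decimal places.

z = 1.646

p̂₁ = 286/352 ≈ 0.81250, p̂₂ = 136/181 ≈ 0.75138.
Pooled p̂ = (286+136)/(352+181) = 422/533 = 0.79174.
SE = √(0.164885 × 0.00836577) = 0.03714.
z = (0.81250 − 0.75138)/0.03714 = 0.06112/0.03714 = 1.646.
p-value = P(Z < 1.646) ≈ 0.9501.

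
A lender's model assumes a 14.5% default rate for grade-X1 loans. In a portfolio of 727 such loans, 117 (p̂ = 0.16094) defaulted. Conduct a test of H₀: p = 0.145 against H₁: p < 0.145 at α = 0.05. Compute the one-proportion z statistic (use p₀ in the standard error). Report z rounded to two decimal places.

p̂ = 117/727 = 0.16094.
SE = √(p₀(1−p₀)/n) = √(0.12397/727) = 0.01306.
z = (0.16094 − 0.145)/0.01306 = 0.01594/0.01306 = 1.22.
p-value = P(Z < 1.220) ≈ 0.8888. With α = 0.05, fail to reject H₀.

z = 1.22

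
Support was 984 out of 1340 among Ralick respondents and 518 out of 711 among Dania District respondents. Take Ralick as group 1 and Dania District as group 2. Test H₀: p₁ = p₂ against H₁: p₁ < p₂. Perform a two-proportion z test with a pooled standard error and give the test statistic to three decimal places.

p̂₁ = 984/1340 = 0.73433, p̂₂ = 518/711 = 0.72855.
Pooled p̂ = (984+518)/(1340+711) = 1502/2051 = 0.73233.
SE = √(p̂(1−p̂)(1/n₁+1/n₂)) = √(0.73233·0.26767·0.00215274) = √(0.00042199) = 0.02054.
z = (0.73433 − 0.72855)/0.02054 = 0.00578/0.02054 = 0.281.

z = 0.281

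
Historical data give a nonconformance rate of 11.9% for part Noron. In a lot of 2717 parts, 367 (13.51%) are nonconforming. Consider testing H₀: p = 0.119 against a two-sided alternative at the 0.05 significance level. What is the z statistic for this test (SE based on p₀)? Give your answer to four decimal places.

p̂ = 367/2717 = 0.1350755.
Under H₀, SE = √(0.119·0.881/2717) = √(3.85863e-05) = 0.0062118.
z = (0.1350755 − 0.119)/0.0062118 = 0.0160755/0.0062118 = 2.5879.
p-value = 2·P(Z > 2.588) ≈ 0.0097, so at α = 0.05 we reject H₀.

z = 2.5879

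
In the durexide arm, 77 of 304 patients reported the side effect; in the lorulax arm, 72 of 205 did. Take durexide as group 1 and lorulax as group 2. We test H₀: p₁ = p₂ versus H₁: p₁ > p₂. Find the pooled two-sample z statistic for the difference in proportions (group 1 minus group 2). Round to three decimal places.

z = -2.381

p̂₁ = 77/304 ≈ 0.253289, p̂₂ = 72/205 ≈ 0.351220.
Pooled p̂ = (77+72)/(304+205) = 149/509 = 0.292731.
SE = √(p̂(1−p̂)(1/n₁+1/n₂)) = √(0.292731·0.707269·0.00816752) = √(0.001691) = 0.041122.
z = (0.253289 − 0.351220)/0.041122 = -0.097931/0.041122 = -2.381.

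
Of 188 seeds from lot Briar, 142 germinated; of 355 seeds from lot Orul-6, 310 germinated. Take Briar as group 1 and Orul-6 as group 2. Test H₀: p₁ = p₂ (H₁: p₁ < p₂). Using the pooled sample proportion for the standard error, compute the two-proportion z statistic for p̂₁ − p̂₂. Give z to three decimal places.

z = -3.500

p̂₁ = 142/188 = 0.75532, p̂₂ = 310/355 = 0.87324.
Pooled p̂ = (142+310)/(188+355) = 452/543 = 0.83241.
SE = √(0.139502 × 0.00813605) = 0.03369.
z = (0.75532 − 0.87324)/0.03369 = -0.11792/0.03369 = -3.500.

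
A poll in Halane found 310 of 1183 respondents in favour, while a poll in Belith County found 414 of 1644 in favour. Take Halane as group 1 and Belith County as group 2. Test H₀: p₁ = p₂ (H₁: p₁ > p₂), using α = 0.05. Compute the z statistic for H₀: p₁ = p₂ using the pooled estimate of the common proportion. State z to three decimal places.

z = 0.614

p̂₁ = 310/1183 ≈ 0.262046, p̂₂ = 414/1644 ≈ 0.251825.
Pooled p̂ = (310+414)/(1183+1644) = 724/2827 = 0.256102.
SE = √(0.190514 × 0.00145358) = 0.016641.
z = (0.262046 − 0.251825)/0.016641 = 0.010221/0.016641 = 0.614.
p-value = P(Z > 0.614) ≈ 0.2695. With α = 0.05, fail to reject H₀.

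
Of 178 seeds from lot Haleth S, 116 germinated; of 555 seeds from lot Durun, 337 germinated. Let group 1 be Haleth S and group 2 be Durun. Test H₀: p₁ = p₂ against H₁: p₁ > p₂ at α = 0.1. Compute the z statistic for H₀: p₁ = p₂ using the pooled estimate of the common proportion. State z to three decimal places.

p̂₁ = 116/178 ≈ 0.65169, p̂₂ = 337/555 ≈ 0.60721.
Pooled p̂ = (116+337)/(178+555) = 453/733 = 0.61801.
SE = √(p̂(1−p̂)(1/n₁+1/n₂)) = √(0.61801·0.38199·0.00741978) = √(0.00175162) = 0.04185.
z = (0.65169 − 0.60721)/0.04185 = 0.04448/0.04185 = 1.063.
p-value = P(Z > 1.063) ≈ 0.1439; since p > α = 0.1, fail to reject H₀.

z = 1.063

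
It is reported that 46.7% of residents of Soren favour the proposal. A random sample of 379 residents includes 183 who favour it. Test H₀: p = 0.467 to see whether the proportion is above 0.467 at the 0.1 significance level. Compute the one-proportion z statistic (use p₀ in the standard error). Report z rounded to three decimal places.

z = 0.618

p̂ = 183/379 = 0.48285.
SE = √(p₀(1−p₀)/n) = √(0.24891/379) = 0.02563.
z = (0.48285 − 0.467)/0.02563 = 0.01585/0.02563 = 0.618.
p-value = P(Z > 0.618) ≈ 0.2681, so at α = 0.1 we fail to reject H₀.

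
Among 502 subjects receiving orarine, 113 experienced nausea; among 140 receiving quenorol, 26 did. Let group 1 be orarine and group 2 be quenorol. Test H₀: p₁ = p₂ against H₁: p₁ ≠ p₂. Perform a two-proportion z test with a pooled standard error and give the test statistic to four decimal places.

p̂₁ = 113/502 ≈ 0.225100, p̂₂ = 26/140 ≈ 0.185714.
Pooled p̂ = (113+26)/(502+140) = 139/642 = 0.216511.
SE = √(p̂(1−p̂)(1/n₁+1/n₂)) = √(0.216511·0.783489·0.00913489) = √(0.00154959) = 0.039365.
z = (0.225100 − 0.185714)/0.039365 = 0.039386/0.039365 = 1.0005.

z = 1.0005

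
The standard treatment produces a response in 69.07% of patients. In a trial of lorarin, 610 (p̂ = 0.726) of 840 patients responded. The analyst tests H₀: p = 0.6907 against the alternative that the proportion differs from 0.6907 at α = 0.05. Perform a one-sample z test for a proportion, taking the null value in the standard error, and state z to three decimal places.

p̂ = 610/840 = 0.72619.
SE = √(p₀(1−p₀)/n) = √(0.21363/840) = 0.01595.
z = (0.72619 − 0.6907)/0.01595 = 0.03549/0.01595 = 2.225.
Two-sided p-value ≈ 2·Φ(−2.225) = 0.0261. With α = 0.05, reject H₀.

z = 2.225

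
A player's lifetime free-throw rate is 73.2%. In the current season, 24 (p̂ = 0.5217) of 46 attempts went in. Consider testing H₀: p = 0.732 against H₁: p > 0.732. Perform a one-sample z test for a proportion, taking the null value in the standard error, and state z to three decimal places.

p̂ = 24/46 ≈ 0.52174.
Standard error under H₀: √(0.732×0.268/46) = 0.06530.
z = (0.52174 − 0.732)/0.06530 = -0.21026/0.06530 = -3.220.
p-value = P(Z > -3.220) ≈ 0.9994.

z = -3.220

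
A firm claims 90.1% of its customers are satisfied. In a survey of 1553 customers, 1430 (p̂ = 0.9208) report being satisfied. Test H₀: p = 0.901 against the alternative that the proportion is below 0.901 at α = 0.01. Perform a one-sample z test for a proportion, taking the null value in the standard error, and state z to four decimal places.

p̂ = 1430/1553 = 0.9207985.
Under H₀, SE = √(0.901·0.099/1553) = √(5.74366e-05) = 0.0075787.
z = (0.9207985 − 0.901)/0.0075787 = 0.0197985/0.0075787 = 2.6124.
p-value = P(Z < 2.612) ≈ 0.9955. With α = 0.01, fail to reject H₀.

z = 2.6124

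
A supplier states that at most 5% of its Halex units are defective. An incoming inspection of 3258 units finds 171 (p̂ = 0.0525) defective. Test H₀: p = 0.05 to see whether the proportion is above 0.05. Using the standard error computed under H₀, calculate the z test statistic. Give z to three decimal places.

z = 0.651

p̂ = 171/3258 ≈ 0.052486.
Under H₀, SE = √(0.05·0.95/3258) = √(1.45795e-05) = 0.003818.
z = (0.052486 − 0.05)/0.003818 = 0.002486/0.003818 = 0.651.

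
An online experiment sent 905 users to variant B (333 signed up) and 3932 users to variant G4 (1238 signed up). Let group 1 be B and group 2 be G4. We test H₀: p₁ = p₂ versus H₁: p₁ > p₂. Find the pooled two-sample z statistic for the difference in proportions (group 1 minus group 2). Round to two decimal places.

z = 3.08

p̂₁ = 333/905 = 0.36796, p̂₂ = 1238/3932 = 0.31485.
Pooled p̂ = (333+1238)/(905+3932) = 1571/4837 = 0.32479.
SE = √(0.219301 × 0.0013593) = 0.01727.
z = (0.36796 − 0.31485)/0.01727 = 0.05311/0.01727 = 3.08.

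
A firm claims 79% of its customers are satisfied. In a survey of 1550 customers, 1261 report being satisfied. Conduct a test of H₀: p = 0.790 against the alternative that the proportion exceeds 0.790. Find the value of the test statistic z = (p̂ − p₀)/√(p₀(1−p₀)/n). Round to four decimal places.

p̂ = 1261/1550 = 0.8135484.
Under H₀, SE = √(0.79·0.21/1550) = √(0.000107032) = 0.0103456.
z = (0.8135484 − 0.79)/0.0103456 = 0.0235484/0.0103456 = 2.2762.
p-value = P(Z > 2.276) ≈ 0.0114.

z = 2.2762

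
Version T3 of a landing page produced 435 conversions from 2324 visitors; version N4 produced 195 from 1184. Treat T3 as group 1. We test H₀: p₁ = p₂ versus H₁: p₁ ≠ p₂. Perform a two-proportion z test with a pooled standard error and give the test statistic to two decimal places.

p̂₁ = 435/2324 = 0.1872, p̂₂ = 195/1184 = 0.1647.
Pooled p̂ = (435+195)/(2324+1184) = 630/3508 = 0.1796.
SE = √(0.147337 × 0.00127489) = 0.0137.
z = (0.1872 − 0.1647)/0.0137 = 0.0225/0.0137 = 1.64.
p-value = 2·P(Z > 1.640) ≈ 0.1009.

z = 1.64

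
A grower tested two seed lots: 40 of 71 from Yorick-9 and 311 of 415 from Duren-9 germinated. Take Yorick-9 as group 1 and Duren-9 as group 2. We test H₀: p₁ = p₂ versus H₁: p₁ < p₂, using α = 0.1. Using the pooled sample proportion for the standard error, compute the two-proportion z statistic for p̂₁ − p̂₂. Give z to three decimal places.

p̂₁ = 40/71 = 0.56338, p̂₂ = 311/415 = 0.74940.
Pooled p̂ = (40+311)/(71+415) = 351/486 = 0.72222.
SE = √(0.200617 × 0.0164941) = 0.05752.
z = (0.56338 − 0.74940)/0.05752 = -0.18602/0.05752 = -3.234.
p-value = P(Z < -3.234) ≈ 0.0006. With α = 0.1, reject H₀.

z = -3.234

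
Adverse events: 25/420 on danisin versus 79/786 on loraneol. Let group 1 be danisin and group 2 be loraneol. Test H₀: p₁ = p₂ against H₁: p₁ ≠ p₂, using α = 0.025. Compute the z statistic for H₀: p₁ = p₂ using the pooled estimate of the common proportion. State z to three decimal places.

z = -2.416

p̂₁ = 25/420 ≈ 0.059524, p̂₂ = 79/786 ≈ 0.100509.
Pooled p̂ = (25+79)/(420+786) = 104/1206 = 0.086235.
SE = √(p̂(1−p̂)(1/n₁+1/n₂)) = √(0.086235·0.913765·0.00365322) = √(0.00028787) = 0.016967.
z = (0.059524 − 0.100509)/0.016967 = -0.040985/0.016967 = -2.416.
p-value = 2·P(Z > 2.416) ≈ 0.0157. With α = 0.025, reject H₀.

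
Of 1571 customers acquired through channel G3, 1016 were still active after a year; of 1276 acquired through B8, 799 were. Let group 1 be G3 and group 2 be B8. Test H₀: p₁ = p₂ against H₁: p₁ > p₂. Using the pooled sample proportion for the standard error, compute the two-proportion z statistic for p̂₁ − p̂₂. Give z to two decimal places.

z = 1.13

p̂₁ = 1016/1571 ≈ 0.6467, p̂₂ = 799/1276 ≈ 0.6262.
Pooled p̂ = (1016+799)/(1571+1276) = 1815/2847 = 0.6375.
SE = √(p̂(1−p̂)(1/n₁+1/n₂)) = √(0.6375·0.3625·0.00142024) = √(0.000328203) = 0.0181.
z = (0.6467 − 0.6262)/0.0181 = 0.0205/0.0181 = 1.13.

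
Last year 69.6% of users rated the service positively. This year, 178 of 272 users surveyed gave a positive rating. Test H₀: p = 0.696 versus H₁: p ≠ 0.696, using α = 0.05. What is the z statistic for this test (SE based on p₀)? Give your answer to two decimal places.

p̂ = 178/272 = 0.6544.
SE = √(p₀(1−p₀)/n) = √(0.21158/272) = 0.0279.
z = (0.6544 − 0.696)/0.0279 = -0.0416/0.0279 = -1.49.
Two-sided p-value ≈ 2·Φ(−1.491) = 0.1359, so at α = 0.05 we fail to reject H₀.

z = -1.49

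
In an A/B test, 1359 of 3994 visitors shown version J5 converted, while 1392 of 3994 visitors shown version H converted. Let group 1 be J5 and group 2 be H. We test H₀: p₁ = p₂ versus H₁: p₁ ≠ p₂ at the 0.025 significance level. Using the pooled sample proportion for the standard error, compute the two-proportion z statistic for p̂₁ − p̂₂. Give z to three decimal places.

p̂₁ = 1359/3994 ≈ 0.34026, p̂₂ = 1392/3994 ≈ 0.34852.
Pooled p̂ = (1359+1392)/(3994+3994) = 2751/7988 = 0.34439.
SE = √(p̂(1−p̂)(1/n₁+1/n₂)) = √(0.34439·0.65561·0.000500751) = √(0.000113063) = 0.01063.
z = (0.34026 − 0.34852)/0.01063 = -0.00826/0.01063 = -0.777.
p-value = 2·P(Z > 0.777) ≈ 0.4371, so at α = 0.025 we fail to reject H₀.

z = -0.777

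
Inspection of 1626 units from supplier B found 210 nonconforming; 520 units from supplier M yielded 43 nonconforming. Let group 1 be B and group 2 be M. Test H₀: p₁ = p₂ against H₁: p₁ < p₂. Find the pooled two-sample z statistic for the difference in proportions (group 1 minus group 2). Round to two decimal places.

z = 2.86

p̂₁ = 210/1626 ≈ 0.12915, p̂₂ = 43/520 ≈ 0.08269.
Pooled p̂ = (210+43)/(1626+520) = 253/2146 = 0.11789.
SE = √(0.103995 × 0.00253808) = 0.01625.
z = (0.12915 − 0.08269)/0.01625 = 0.04646/0.01625 = 2.86.
p-value = P(Z < 2.860) ≈ 0.9979.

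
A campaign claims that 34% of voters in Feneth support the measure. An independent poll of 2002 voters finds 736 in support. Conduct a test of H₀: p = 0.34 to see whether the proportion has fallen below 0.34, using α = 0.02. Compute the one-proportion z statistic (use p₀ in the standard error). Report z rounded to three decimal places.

z = 2.610

p̂ = 736/2002 = 0.367632.
Standard error under H₀: √(0.34×0.66/2002) = 0.010587.
z = (0.367632 − 0.34)/0.010587 = 0.027632/0.010587 = 2.610.
p-value = P(Z < 2.610) ≈ 0.9955. With α = 0.02, fail to reject H₀.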